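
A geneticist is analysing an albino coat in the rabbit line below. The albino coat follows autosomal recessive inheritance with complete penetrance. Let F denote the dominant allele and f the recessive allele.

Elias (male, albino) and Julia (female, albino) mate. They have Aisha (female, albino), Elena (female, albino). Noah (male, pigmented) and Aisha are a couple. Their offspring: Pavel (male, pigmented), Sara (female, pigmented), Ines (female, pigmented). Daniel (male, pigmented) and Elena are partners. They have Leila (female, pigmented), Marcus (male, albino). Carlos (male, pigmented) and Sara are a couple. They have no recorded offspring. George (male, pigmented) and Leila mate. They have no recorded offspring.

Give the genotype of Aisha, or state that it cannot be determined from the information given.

Aisha is albino, so Aisha is ff.

ff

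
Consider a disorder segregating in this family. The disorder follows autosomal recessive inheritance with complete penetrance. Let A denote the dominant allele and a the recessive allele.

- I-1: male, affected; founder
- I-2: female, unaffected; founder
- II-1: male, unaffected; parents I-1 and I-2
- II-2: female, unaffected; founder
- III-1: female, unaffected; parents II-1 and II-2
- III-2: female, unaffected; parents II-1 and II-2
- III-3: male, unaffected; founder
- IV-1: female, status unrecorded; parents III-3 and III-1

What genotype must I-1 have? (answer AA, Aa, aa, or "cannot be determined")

I-1 is affected, so I-1 is aa.

aa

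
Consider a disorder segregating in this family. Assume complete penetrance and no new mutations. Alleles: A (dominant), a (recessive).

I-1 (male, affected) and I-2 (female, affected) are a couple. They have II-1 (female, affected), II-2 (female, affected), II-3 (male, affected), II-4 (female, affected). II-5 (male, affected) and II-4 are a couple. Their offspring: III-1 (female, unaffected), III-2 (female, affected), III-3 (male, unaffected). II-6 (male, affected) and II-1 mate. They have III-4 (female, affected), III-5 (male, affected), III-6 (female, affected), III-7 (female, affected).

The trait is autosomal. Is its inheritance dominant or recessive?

dominant

II-5 and II-4 are both affected yet have an unaffected child III-1. Under a recessive model two affected parents are homozygous and every child would be affected, so the trait cannot be recessive.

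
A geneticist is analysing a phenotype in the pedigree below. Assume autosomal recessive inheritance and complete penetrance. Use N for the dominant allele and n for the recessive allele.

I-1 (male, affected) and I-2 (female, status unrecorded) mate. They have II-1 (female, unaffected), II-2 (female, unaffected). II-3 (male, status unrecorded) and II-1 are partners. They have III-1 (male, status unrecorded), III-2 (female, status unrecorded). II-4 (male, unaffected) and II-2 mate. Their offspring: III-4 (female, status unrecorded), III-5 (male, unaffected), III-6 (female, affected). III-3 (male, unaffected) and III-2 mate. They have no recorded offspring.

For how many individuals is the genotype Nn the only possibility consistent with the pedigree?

3

Obligate heterozygotes: II-1 is unaffected so carries N and received n from I-1 (nn), so II-1 is Nn; II-2 is unaffected so carries N and received n from I-1 (nn), so II-2 is Nn; II-4 is unaffected so carries N and passed n to III-6 (nn), so II-4 is Nn.
Every other individual is either homozygous by phenotype or has at least one consistent homozygous assignment, so the count is 3.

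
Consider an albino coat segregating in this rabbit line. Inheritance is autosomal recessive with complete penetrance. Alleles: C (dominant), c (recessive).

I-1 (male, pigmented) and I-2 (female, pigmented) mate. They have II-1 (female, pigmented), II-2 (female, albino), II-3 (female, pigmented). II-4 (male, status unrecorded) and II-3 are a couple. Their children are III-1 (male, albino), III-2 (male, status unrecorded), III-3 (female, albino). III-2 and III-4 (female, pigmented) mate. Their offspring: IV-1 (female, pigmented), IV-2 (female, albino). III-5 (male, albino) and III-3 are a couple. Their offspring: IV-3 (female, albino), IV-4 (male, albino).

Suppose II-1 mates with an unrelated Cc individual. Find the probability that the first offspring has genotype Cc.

1/2

I-1 is pigmented so carries C and passed c to II-2 (cc), so I-1 is Cc.
I-2 is pigmented so carries C and passed c to II-2 (cc), so I-2 is Cc.
II-1 is a pigmented offspring of I-1 (Cc) × I-2 (Cc), whose cross gives 1/4 CC : 1/2 Cc : 1/4 cc; conditioning on being pigmented, II-1 is CC with probability 1/3, Cc with probability 2/3.
Summing over parental genotype combinations, P(offspring has genotype Cc) = 1/3·1/2 + 2/3·1/2 = 1/2.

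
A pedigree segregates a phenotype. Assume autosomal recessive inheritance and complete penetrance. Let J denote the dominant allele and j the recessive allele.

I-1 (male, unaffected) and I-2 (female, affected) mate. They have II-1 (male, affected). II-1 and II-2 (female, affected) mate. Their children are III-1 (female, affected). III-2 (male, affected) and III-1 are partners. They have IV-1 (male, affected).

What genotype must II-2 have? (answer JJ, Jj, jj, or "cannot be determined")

jj

II-2 is affected, so II-2 is jj.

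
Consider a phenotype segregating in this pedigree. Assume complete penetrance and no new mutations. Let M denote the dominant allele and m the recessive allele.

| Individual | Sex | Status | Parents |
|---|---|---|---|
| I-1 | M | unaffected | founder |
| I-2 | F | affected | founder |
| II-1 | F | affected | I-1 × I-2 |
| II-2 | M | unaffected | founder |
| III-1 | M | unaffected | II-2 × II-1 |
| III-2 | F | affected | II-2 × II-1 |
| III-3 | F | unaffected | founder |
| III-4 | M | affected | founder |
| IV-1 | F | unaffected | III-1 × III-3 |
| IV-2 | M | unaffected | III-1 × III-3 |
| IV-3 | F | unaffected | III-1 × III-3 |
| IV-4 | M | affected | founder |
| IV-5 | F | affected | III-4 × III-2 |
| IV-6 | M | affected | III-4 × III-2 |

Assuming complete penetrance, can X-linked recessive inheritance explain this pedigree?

No

Under X-linked recessive, II-1 (affected, female) cannot arise from I-1 (unaffected) × I-2 (affected).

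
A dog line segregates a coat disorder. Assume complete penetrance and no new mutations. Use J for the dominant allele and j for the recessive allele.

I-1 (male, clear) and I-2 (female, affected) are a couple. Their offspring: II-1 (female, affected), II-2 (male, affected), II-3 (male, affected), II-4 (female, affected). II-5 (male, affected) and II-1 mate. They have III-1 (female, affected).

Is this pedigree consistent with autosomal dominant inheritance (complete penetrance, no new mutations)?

A consistent assignment under autosomal dominant exists: I-1 jj, I-2 JJ, II-1 Jj, II-2 Jj, II-3 Jj, II-4 Jj, II-5 JJ, III-1 JJ.
In this assignment every recorded phenotype matches its genotype and every non-founder's genotype is obtainable from its parents' genotypes, so the pedigree is consistent.

Yes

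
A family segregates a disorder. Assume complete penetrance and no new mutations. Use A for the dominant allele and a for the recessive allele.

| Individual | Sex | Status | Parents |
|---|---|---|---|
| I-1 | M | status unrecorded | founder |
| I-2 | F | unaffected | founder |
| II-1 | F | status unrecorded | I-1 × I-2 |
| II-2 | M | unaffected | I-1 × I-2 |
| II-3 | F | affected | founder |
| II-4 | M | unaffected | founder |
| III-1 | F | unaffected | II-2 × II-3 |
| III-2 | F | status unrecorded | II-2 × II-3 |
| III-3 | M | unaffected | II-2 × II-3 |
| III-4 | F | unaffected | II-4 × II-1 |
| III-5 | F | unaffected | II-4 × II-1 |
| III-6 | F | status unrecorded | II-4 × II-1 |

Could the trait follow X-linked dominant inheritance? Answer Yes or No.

A consistent assignment under X-linked dominant exists: I-1 X^A Y, I-2 X^a X^a, II-1 X^A X^a, II-2 X^a Y, II-3 X^A X^a, II-4 X^a Y, III-1 X^a X^a, III-2 X^A X^a, III-3 X^a Y, III-4 X^a X^a, III-5 X^a X^a, III-6 X^A X^a.
In this assignment every recorded phenotype matches its genotype and every non-founder's genotype is obtainable from its parents' genotypes, so the pedigree is consistent.

Yes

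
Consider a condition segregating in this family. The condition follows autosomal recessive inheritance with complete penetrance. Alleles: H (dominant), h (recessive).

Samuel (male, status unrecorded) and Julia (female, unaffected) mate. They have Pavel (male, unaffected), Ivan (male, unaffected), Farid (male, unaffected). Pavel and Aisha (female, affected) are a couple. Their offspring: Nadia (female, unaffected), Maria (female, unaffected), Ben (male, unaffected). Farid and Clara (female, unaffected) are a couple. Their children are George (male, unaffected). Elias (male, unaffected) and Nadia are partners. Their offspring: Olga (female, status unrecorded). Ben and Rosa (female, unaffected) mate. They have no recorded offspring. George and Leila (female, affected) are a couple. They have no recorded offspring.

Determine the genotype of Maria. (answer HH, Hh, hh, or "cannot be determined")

Hh

From phenotype alone, Maria is HH or Hh.
Maria is unaffected so carries H and received h from Aisha (hh), so Maria is Hh.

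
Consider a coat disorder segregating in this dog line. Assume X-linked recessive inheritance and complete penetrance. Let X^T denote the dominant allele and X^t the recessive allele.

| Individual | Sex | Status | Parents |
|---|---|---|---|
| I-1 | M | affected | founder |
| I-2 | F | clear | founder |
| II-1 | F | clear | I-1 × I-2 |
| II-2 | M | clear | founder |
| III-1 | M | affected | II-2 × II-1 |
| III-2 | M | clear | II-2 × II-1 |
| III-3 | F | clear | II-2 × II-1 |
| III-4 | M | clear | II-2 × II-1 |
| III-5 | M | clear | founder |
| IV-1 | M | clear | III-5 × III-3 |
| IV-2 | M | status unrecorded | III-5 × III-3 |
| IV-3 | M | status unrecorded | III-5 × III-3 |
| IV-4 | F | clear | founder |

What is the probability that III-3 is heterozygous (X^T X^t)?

1/3

II-2 is clear, so II-2 is X^T Y.
II-1 is clear so carries T and received t from I-1 (X^t Y), so II-1 is X^T X^t.
Their cross gives offspring ratios 1/2 X^T X^T : 1/2 X^T X^t. Conditioning on III-3 being clear, P(X^T X^t) = 1/2 / 1 = 1/2 before taking III-3's own offspring into account.
III-5 is clear, so III-5 is X^T Y.
Now use III-3's offspring. Probability of each recorded status — clear son IV-1: 1/2 if III-3 is X^T X^t, 1 if X^T X^T. (IV-2, IV-3: equally likely either way, so uninformative.)
Bayes: P(X^T X^t) = 1/2·1/2 / (1/2·1/2 + 1/2·1) = 1/3.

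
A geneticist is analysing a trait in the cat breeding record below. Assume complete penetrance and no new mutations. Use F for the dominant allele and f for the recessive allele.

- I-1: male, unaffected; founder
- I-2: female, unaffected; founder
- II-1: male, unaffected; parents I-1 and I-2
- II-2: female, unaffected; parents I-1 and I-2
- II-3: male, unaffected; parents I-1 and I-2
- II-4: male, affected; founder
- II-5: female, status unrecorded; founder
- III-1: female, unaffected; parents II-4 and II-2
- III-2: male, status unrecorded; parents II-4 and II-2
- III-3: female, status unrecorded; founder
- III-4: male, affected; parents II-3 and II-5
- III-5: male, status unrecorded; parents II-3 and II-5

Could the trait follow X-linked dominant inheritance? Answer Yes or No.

No

Under X-linked dominant, III-1 (unaffected, female) cannot arise from II-4 (affected) × II-2 (unaffected).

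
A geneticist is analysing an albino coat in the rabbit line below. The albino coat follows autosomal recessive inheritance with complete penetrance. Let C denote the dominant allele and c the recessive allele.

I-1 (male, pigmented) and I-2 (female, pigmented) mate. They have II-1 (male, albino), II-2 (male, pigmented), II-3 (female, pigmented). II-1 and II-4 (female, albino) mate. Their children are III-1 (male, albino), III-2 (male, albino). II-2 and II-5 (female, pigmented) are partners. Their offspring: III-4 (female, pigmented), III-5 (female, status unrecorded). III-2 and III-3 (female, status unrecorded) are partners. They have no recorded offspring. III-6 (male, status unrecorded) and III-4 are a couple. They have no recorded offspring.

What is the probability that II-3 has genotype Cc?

I-1 is pigmented so carries C and passed c to II-1 (cc), so I-1 is Cc.
I-2 is pigmented so carries C and passed c to II-1 (cc), so I-2 is Cc.
Their cross gives offspring ratios 1/4 CC : 1/2 Cc : 1/4 cc. Conditioning on II-3 being pigmented, P(Cc) = 1/2 / 3/4 = 2/3.

2/3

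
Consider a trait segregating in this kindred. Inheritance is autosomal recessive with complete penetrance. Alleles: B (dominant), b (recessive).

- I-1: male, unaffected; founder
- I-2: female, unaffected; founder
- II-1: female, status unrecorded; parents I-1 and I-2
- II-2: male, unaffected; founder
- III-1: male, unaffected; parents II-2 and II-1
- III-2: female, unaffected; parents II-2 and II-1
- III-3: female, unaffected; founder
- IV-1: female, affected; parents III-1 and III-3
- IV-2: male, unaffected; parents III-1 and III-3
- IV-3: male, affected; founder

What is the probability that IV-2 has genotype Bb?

2/3

III-1 is unaffected so carries B and passed b to IV-1 (bb), so III-1 is Bb.
III-3 is unaffected so carries B and passed b to IV-1 (bb), so III-3 is Bb.
Their cross gives offspring ratios 1/4 BB : 1/2 Bb : 1/4 bb. Conditioning on IV-2 being unaffected, P(Bb) = 1/2 / 3/4 = 2/3.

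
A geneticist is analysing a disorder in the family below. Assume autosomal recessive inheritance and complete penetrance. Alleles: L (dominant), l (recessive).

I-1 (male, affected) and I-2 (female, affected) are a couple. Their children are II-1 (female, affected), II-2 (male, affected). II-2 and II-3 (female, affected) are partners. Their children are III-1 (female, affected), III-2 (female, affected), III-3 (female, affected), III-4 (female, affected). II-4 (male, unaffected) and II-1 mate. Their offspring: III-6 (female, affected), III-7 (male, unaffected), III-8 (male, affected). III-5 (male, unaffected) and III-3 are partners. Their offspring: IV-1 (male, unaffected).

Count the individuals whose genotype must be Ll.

3

Obligate heterozygotes: II-4 is unaffected so carries L and passed l to III-6 (ll), so II-4 is Ll; III-7 is unaffected so carries L and received l from II-1 (ll), so III-7 is Ll; IV-1 is unaffected so carries L and received l from III-3 (ll), so IV-1 is Ll.
Every other individual is either homozygous by phenotype or has at least one consistent homozygous assignment, so the count is 3.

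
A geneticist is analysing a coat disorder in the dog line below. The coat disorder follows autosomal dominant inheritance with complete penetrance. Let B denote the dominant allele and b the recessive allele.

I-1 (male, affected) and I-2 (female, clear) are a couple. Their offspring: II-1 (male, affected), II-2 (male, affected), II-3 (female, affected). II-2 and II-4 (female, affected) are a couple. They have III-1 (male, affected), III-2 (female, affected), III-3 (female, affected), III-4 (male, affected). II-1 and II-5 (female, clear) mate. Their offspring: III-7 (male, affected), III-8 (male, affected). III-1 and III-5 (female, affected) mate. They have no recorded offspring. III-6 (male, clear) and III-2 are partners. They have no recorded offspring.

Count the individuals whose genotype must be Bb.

Obligate heterozygotes: II-1 is affected so carries B and received b from I-2 (bb), so II-1 is Bb; II-2 is affected so carries B and received b from I-2 (bb), so II-2 is Bb; II-3 is affected so carries B and received b from I-2 (bb), so II-3 is Bb; III-7 is affected so carries B and received b from II-5 (bb), so III-7 is Bb; III-8 is affected so carries B and received b from II-5 (bb), so III-8 is Bb.
Every other individual is either homozygous by phenotype or has at least one consistent homozygous assignment, so the count is 5.

5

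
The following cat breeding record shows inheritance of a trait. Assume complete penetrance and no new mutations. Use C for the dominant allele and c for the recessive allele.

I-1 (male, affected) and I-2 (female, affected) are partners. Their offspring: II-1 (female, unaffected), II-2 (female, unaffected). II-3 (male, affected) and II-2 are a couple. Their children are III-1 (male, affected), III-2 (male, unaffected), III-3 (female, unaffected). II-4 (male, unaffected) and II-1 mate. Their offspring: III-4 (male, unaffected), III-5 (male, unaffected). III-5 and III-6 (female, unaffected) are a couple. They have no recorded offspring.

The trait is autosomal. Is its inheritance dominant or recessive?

dominant

I-1 and I-2 are both affected yet have an unaffected child II-1. Under a recessive model two affected parents are homozygous and every child would be affected, so the trait cannot be recessive.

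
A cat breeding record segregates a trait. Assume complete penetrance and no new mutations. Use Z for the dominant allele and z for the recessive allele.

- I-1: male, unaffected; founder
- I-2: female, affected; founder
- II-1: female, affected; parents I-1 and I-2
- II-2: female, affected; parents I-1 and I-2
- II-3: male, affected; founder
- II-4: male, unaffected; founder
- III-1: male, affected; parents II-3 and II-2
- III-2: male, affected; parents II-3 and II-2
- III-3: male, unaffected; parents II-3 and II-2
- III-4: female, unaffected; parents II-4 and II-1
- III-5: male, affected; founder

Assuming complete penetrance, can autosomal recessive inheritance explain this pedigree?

Under autosomal recessive, III-3 (unaffected, male) cannot arise from II-3 (affected) × II-2 (affected).

No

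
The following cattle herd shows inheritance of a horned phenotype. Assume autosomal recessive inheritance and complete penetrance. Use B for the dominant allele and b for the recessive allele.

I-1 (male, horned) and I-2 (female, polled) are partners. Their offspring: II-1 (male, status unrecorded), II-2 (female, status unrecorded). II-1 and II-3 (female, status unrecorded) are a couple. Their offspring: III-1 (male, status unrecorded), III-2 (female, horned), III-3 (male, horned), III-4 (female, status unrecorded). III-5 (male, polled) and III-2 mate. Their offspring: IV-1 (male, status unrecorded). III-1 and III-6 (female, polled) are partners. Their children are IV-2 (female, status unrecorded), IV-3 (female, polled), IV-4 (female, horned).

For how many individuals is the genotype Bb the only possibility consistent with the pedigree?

Obligate heterozygotes: III-6 is polled so carries B and passed b to IV-4 (bb), so III-6 is Bb.
Every other individual is either homozygous by phenotype or has at least one consistent homozygous assignment, so the count is 1.

1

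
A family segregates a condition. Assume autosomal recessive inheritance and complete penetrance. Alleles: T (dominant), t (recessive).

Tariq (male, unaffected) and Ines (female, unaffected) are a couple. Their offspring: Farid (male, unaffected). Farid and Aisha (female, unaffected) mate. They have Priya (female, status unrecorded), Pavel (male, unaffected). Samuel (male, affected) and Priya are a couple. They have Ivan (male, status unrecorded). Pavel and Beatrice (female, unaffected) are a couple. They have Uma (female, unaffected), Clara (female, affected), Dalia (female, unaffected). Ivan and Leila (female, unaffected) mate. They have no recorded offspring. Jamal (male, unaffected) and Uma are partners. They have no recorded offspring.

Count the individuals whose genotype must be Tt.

Obligate heterozygotes: Pavel is unaffected so carries T and passed t to Clara (tt), so Pavel is Tt; Beatrice is unaffected so carries T and passed t to Clara (tt), so Beatrice is Tt.
Every other individual is either homozygous by phenotype or has at least one consistent homozygous assignment, so the count is 2.

2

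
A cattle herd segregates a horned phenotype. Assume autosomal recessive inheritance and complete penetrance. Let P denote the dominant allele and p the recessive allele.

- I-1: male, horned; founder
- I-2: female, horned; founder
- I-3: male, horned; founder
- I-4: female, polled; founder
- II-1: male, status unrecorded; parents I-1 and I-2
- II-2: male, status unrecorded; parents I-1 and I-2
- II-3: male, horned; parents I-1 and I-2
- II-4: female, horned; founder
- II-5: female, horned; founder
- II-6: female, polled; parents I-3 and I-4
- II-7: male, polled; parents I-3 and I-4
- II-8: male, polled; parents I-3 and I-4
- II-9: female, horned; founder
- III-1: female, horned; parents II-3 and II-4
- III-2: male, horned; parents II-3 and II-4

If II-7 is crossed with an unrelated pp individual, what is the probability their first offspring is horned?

II-7 is polled so carries P and received p from I-3 (pp), so II-7 is Pp.
The cross gives 1/2 Pp : 1/2 pp, so P(offspring is horned) = 1/2.

1/2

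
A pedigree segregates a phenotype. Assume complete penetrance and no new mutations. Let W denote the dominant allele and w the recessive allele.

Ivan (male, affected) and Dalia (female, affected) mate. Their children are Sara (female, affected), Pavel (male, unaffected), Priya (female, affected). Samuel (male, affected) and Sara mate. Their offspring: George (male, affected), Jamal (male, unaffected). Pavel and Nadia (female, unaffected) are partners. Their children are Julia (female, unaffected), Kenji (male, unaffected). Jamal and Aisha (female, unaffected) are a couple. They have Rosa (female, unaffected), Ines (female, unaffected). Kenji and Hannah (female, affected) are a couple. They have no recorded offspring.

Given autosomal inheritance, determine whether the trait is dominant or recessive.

Ivan and Dalia are both affected yet have an unaffected child Pavel. Under a recessive model two affected parents are homozygous and every child would be affected, so the trait cannot be recessive.

dominant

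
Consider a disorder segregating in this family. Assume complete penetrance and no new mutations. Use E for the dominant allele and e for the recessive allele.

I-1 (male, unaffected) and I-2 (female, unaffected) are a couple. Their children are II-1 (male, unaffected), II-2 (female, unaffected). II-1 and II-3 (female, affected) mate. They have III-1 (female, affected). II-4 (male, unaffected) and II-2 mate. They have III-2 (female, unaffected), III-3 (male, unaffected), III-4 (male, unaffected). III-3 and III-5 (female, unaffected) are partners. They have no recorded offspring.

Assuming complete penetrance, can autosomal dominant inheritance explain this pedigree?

Yes

A consistent assignment under autosomal dominant exists: I-1 ee, I-2 ee, II-1 ee, II-2 ee, II-3 EE, II-4 ee, III-1 Ee, III-2 ee, III-3 ee, III-4 ee, III-5 ee.
In this assignment every recorded phenotype matches its genotype and every non-founder's genotype is obtainable from its parents' genotypes, so the pedigree is consistent.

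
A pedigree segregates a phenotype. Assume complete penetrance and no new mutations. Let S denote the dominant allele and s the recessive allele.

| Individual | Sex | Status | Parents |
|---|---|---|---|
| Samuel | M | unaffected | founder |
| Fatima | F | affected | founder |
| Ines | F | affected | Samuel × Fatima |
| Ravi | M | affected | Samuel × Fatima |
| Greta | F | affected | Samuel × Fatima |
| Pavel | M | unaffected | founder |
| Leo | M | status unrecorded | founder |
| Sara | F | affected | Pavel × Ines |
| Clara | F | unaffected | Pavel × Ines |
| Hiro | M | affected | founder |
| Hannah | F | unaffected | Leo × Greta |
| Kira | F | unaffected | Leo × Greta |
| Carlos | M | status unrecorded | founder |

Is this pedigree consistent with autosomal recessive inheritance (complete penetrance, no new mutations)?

Yes

A consistent assignment under autosomal recessive exists: Samuel Ss, Fatima ss, Ines ss, Ravi ss, Greta ss, Pavel Ss, Leo SS, Sara ss, Clara Ss, Hiro ss, Hannah Ss, Kira Ss, Carlos SS.
In this assignment every recorded phenotype matches its genotype and every non-founder's genotype is obtainable from its parents' genotypes, so the pedigree is consistent.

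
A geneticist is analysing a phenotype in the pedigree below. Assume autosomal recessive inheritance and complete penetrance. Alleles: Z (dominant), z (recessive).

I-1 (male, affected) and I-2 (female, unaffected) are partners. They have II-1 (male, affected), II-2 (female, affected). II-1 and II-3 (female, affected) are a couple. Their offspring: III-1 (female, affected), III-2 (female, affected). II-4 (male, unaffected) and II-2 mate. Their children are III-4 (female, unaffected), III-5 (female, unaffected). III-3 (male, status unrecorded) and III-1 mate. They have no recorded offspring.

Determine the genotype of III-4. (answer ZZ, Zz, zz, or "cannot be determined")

From phenotype alone, III-4 is ZZ or Zz.
III-4 is unaffected so carries Z and received z from II-2 (zz), so III-4 is Zz.

Zz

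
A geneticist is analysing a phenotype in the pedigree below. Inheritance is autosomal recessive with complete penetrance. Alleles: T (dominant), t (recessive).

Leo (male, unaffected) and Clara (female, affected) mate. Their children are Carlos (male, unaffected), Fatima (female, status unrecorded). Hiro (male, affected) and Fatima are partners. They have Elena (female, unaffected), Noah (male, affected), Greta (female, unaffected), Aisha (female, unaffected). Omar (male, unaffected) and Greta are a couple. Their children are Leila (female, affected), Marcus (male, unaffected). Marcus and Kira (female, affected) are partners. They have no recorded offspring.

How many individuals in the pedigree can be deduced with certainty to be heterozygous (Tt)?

6

Obligate heterozygotes: Carlos is unaffected so carries T and received t from Clara (tt), so Carlos is Tt; Fatima passed T to Elena (Tt, whose t came from Hiro) and received t from Clara (tt), so Fatima is Tt; Elena is unaffected so carries T and received t from Hiro (tt), so Elena is Tt; Greta is unaffected so carries T and received t from Hiro (tt), so Greta is Tt; Aisha is unaffected so carries T and received t from Hiro (tt), so Aisha is Tt; Omar is unaffected so carries T and passed t to Leila (tt), so Omar is Tt.
Every other individual is either homozygous by phenotype or has at least one consistent homozygous assignment, so the count is 6.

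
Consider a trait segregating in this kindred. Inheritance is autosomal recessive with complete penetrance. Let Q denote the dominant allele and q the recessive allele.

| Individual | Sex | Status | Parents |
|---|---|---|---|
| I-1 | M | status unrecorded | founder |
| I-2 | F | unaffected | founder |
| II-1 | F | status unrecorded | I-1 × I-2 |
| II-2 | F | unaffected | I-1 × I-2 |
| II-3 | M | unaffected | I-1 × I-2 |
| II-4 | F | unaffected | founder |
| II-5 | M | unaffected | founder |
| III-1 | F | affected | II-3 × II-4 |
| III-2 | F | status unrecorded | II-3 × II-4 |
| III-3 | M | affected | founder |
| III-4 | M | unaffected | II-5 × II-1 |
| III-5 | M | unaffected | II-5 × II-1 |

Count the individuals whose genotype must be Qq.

2

Obligate heterozygotes: II-3 is unaffected so carries Q and passed q to III-1 (qq), so II-3 is Qq; II-4 is unaffected so carries Q and passed q to III-1 (qq), so II-4 is Qq.
Every other individual is either homozygous by phenotype or has at least one consistent homozygous assignment, so the count is 2.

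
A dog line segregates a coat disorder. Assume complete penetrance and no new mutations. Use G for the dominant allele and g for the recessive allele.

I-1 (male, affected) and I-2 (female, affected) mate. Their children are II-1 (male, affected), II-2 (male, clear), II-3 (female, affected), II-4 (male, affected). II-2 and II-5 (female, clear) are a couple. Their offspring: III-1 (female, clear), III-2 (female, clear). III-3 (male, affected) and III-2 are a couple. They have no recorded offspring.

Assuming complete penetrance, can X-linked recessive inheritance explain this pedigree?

No

Under X-linked recessive, II-2 (clear, male) cannot arise from I-1 (affected) × I-2 (affected).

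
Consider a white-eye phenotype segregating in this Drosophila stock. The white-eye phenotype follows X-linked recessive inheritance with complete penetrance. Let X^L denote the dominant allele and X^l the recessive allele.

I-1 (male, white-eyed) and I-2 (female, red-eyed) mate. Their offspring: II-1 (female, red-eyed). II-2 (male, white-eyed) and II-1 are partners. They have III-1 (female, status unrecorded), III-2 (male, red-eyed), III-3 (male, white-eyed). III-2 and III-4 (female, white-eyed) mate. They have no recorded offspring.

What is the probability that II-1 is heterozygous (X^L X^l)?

II-1 is red-eyed so carries L and received l from I-1 (X^l Y), so II-1 is X^L X^l, giving P(X^L X^l) = 1.

1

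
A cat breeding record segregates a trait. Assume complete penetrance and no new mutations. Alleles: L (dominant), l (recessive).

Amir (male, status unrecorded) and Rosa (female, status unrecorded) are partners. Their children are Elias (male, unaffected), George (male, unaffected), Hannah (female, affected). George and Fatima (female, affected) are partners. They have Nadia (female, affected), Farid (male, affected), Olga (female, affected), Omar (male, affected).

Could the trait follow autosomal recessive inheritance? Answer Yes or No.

A consistent assignment under autosomal recessive exists: Amir Ll, Rosa Ll, Elias LL, George Ll, Hannah ll, Fatima ll, Nadia ll, Farid ll, Olga ll, Omar ll.
In this assignment every recorded phenotype matches its genotype and every non-founder's genotype is obtainable from its parents' genotypes, so the pedigree is consistent.

Yes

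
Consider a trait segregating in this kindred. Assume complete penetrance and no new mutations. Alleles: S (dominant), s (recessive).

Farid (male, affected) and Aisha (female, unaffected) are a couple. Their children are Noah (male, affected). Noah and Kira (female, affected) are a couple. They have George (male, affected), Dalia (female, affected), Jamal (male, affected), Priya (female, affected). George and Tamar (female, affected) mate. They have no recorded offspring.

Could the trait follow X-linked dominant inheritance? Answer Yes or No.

No

Under X-linked dominant, Noah (affected, male) cannot arise from Farid (affected) × Aisha (unaffected).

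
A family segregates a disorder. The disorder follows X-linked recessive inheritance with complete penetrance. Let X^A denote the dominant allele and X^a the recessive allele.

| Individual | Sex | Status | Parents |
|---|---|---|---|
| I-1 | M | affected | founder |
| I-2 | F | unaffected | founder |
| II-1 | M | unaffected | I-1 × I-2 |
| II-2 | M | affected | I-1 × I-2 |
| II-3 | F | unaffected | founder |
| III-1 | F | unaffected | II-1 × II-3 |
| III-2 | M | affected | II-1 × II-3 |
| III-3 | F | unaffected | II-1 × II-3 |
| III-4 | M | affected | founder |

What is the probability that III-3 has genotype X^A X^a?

II-1 is unaffected, so II-1 is X^A Y.
II-3 is unaffected so carries A and passed a to III-2 (X^a Y), so II-3 is X^A X^a.
Their cross gives offspring ratios 1/2 X^A X^A : 1/2 X^A X^a. Conditioning on III-3 being unaffected, P(X^A X^a) = 1/2 / 1 = 1/2.

1/2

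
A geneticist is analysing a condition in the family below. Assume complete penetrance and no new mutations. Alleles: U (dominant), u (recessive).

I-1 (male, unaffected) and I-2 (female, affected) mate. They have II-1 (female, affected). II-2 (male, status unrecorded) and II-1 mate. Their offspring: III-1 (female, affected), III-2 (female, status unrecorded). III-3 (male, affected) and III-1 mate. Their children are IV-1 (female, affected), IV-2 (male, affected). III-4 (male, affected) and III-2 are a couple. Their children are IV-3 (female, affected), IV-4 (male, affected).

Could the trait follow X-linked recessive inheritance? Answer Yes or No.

Under X-linked recessive, II-1 (affected, female) cannot arise from I-1 (unaffected) × I-2 (affected).

No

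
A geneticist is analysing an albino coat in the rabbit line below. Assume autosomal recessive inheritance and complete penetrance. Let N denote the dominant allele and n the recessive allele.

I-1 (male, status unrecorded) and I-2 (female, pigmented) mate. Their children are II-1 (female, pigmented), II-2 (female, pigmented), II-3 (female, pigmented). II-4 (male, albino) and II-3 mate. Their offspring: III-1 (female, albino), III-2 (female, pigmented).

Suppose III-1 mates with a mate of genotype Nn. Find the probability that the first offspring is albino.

III-1 is albino, so III-1 is nn.
The cross gives 1/2 Nn : 1/2 nn, so P(offspring is albino) = 1/2.

1/2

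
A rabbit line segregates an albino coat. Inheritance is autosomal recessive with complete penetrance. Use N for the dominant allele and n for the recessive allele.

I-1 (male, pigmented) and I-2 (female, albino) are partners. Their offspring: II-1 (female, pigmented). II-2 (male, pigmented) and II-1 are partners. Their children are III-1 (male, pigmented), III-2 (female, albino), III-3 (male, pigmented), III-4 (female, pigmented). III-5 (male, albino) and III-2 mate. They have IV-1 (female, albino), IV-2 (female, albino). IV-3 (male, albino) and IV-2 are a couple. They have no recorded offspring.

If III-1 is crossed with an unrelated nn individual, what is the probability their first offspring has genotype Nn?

II-2 is pigmented so carries N and passed n to III-2 (nn), so II-2 is Nn.
II-1 is pigmented so carries N and received n from I-2 (nn), so II-1 is Nn.
III-1 is a pigmented offspring of II-2 (Nn) × II-1 (Nn), whose cross gives 1/4 NN : 1/2 Nn : 1/4 nn; conditioning on being pigmented, III-1 is NN with probability 1/3, Nn with probability 2/3.
Summing over parental genotype combinations, P(offspring has genotype Nn) = 1/3·1 + 2/3·1/2 = 2/3.

2/3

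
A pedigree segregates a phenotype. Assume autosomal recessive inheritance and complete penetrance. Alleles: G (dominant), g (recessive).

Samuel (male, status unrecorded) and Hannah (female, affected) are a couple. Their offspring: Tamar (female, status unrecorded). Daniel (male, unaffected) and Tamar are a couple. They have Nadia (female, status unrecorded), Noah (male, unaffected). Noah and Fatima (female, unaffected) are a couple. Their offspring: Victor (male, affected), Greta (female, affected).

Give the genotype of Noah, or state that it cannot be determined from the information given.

Gg

From phenotype alone, Noah is GG or Gg.
Noah is unaffected so carries G and passed g to Victor (gg), so Noah is Gg.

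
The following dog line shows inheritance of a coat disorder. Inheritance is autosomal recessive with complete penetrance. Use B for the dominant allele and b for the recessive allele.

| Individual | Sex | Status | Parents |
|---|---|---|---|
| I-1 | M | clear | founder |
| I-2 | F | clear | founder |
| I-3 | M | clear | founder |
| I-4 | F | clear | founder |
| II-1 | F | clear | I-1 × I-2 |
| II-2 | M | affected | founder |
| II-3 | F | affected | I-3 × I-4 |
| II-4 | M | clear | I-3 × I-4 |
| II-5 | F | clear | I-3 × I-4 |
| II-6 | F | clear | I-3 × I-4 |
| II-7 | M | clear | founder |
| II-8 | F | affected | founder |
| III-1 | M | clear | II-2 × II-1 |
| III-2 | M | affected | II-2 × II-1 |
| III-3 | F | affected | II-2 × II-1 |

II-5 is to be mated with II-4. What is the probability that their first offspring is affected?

1/9

I-3 is clear so carries B and passed b to II-3 (bb), so I-3 is Bb.
I-4 is clear so carries B and passed b to II-3 (bb), so I-4 is Bb.
II-5 is a clear offspring of I-3 (Bb) × I-4 (Bb), whose cross gives 1/4 BB : 1/2 Bb : 1/4 bb; conditioning on being clear, II-5 is BB with probability 1/3, Bb with probability 2/3.
II-4 is a clear offspring of I-3 (Bb) × I-4 (Bb), whose cross gives 1/4 BB : 1/2 Bb : 1/4 bb; conditioning on being clear, II-4 is BB with probability 1/3, Bb with probability 2/3.
Summing over parental genotype combinations, P(offspring is affected) = 4/9·1/4 = 1/9.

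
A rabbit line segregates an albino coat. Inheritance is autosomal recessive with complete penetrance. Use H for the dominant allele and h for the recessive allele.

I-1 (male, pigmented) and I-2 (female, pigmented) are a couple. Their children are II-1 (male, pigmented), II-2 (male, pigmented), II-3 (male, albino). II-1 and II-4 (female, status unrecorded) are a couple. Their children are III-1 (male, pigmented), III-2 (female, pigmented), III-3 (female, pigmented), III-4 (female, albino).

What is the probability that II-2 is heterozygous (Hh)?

2/3

I-1 is pigmented so carries H and passed h to II-3 (hh), so I-1 is Hh.
I-2 is pigmented so carries H and passed h to II-3 (hh), so I-2 is Hh.
Their cross gives offspring ratios 1/4 HH : 1/2 Hh : 1/4 hh. Conditioning on II-2 being pigmented, P(Hh) = 1/2 / 3/4 = 2/3.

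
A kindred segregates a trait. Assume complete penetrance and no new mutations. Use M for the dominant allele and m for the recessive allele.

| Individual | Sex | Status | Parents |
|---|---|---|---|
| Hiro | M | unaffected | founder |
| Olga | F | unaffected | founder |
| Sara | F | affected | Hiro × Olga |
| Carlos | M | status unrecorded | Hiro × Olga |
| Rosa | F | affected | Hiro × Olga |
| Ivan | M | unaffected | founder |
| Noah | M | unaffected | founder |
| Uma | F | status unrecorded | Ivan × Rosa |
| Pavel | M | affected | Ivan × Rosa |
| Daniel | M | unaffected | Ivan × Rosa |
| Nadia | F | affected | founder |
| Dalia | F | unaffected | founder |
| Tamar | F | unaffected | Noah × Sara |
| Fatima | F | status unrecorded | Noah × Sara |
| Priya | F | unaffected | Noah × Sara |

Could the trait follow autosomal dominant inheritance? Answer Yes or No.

Under autosomal dominant, Sara (affected, female) cannot arise from Hiro (unaffected) × Olga (unaffected).

No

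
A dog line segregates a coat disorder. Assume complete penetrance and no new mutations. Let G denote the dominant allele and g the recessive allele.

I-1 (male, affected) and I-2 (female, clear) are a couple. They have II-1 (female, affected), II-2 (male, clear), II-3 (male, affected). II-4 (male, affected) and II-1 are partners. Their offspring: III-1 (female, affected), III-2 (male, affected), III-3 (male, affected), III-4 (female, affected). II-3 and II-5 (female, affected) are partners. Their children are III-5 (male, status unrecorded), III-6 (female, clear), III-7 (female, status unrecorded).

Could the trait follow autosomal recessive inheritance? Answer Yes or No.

No

Under autosomal recessive, III-6 (clear, female) cannot arise from II-3 (affected) × II-5 (affected).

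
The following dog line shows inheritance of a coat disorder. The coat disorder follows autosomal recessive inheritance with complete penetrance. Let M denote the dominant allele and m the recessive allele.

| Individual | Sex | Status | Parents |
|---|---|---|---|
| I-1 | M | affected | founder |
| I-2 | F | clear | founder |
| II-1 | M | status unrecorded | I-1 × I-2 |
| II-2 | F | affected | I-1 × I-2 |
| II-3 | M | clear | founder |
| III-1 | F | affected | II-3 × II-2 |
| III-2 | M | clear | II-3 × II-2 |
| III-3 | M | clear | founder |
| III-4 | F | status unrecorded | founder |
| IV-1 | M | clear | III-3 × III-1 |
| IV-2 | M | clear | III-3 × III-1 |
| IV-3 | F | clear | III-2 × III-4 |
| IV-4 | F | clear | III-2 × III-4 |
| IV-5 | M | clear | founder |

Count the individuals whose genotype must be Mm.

Obligate heterozygotes: I-2 is clear so carries M and passed m to II-2 (mm), so I-2 is Mm; II-3 is clear so carries M and passed m to III-1 (mm), so II-3 is Mm; III-2 is clear so carries M and received m from II-2 (mm), so III-2 is Mm; IV-1 is clear so carries M and received m from III-1 (mm), so IV-1 is Mm; IV-2 is clear so carries M and received m from III-1 (mm), so IV-2 is Mm.
Every other individual is either homozygous by phenotype or has at least one consistent homozygous assignment, so the count is 5.

5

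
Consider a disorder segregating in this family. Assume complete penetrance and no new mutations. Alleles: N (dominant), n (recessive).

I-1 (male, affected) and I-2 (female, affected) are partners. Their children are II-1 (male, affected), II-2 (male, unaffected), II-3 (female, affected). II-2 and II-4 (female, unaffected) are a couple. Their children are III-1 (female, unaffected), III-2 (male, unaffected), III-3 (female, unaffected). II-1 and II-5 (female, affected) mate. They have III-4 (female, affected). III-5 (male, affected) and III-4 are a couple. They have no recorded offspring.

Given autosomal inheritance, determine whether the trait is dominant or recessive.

dominant

I-1 and I-2 are both affected yet have an unaffected child II-2. Under a recessive model two affected parents are homozygous and every child would be affected, so the trait cannot be recessive.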